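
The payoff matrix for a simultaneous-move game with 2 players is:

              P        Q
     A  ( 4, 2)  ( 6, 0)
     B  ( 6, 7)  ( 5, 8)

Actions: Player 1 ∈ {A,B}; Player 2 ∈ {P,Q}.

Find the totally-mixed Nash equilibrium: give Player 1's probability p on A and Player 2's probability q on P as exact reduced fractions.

P1 indiff ⇒ q·4+(1-q)·6 = q·6+(1-q)·5 ⇒ q(-2) = (1-q)(-1) ⇒ q = 1/3
P2 indiff ⇒ p·2+(1-p)·7 = p·0+(1-p)·8 ⇒ p(2) = (1-p)(1) ⇒ p = 1/3

(p,q) = (1/3, 1/3)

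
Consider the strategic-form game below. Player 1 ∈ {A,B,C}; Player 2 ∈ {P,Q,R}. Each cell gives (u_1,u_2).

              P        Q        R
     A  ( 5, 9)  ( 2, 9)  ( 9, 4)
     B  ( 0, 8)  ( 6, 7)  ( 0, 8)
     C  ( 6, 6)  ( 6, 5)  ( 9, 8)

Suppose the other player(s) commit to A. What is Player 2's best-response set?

u_2(P vs A) = 9
u_2(Q vs A) = 9
u_2(R vs A) = 4
max payoff 9 at {P,Q}

P2 best: {P,Q}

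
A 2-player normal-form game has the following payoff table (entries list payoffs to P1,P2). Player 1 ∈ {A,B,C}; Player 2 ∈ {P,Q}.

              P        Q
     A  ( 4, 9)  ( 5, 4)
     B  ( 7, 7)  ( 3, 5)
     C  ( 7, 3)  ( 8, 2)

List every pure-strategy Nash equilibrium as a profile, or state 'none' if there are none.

Nash profiles: (B,P), (C,P)

(A,P): not NE [P1→C gives 7>4]
(A,Q): not NE [P1→C gives 8>5; P2→P gives 9>4]
(B,P): NE
(B,Q): not NE [P1→C gives 8>3; P2→P gives 7>5]
(C,P): NE
(C,Q): not NE [P2→P gives 3>2]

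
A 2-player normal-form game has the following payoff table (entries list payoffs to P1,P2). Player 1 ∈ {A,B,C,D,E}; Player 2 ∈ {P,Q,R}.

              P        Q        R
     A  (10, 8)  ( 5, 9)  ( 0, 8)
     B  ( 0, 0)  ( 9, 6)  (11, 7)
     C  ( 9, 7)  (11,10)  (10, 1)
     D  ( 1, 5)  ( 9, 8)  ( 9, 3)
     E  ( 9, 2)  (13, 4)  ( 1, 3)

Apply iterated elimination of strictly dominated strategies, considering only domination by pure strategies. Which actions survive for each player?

P1 drop D (C beats it: P:9>1 Q:11>9 R:10>9)
P2 drop P (Q beats it: A:9>8 B:6>0 C:10>7 E:4>2)
P1 drop A (B beats it: Q:9>5 R:11>0)
P1→{B,C,E} P2→{Q,R}

Remaining: P1:{B,C,E} P2:{Q,R}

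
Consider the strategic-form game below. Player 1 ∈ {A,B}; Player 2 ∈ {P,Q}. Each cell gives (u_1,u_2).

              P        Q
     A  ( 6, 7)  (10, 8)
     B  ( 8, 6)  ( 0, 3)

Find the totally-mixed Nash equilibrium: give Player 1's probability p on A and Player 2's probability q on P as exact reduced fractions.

P1 indiff ⇒ q·6+(1-q)·10 = q·8+(1-q)·0 ⇒ q(-2) = (1-q)(-10) ⇒ q = 5/6
P2 indiff ⇒ p·7+(1-p)·6 = p·8+(1-p)·3 ⇒ p(-1) = (1-p)(-3) ⇒ p = 3/4

p=3/4, q=5/6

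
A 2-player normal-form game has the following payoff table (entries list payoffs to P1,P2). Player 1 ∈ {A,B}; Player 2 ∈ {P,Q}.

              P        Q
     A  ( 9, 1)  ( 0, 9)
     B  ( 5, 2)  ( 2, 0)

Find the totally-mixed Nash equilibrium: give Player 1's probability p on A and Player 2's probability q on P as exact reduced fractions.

P1 mixes 1/5 on A; P2 mixes 1/3 on P

P1 indiff ⇒ q·9+(1-q)·0 = q·5+(1-q)·2 ⇒ q(4) = (1-q)(2) ⇒ q = 1/3
P2 indiff ⇒ p·1+(1-p)·2 = p·9+(1-p)·0 ⇒ p(-8) = (1-p)(-2) ⇒ p = 1/5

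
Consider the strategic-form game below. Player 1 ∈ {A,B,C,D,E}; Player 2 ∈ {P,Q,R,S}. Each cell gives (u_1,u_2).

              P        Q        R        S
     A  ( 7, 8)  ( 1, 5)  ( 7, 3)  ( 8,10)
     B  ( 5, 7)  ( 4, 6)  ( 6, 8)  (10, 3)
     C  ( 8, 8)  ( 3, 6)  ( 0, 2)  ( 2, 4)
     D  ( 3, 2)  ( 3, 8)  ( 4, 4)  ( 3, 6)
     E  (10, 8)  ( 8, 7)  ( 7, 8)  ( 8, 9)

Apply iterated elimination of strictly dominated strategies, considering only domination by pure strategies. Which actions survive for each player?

IESDS → P1:{A,B,E} P2:{P,R,S}

P1 drop C (E beats it: P:10>8 Q:8>3 R:7>0 S:8>2)
P1 drop D (B beats it: P:5>3 Q:4>3 R:6>4 S:10>3)
P2 drop Q (P beats it: A:8>5 B:7>6 E:8>7)
P1→{A,B,E} P2→{P,R,S}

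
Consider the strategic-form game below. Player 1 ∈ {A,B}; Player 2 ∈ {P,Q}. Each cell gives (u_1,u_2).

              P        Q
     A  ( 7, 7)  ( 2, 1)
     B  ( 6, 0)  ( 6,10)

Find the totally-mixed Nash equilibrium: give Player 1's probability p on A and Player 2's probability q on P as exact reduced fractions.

(p,q) = (5/8, 4/5)

P1 indiff ⇒ q·7+(1-q)·2 = q·6+(1-q)·6 ⇒ q(1) = (1-q)(4) ⇒ q = 4/5
P2 indiff ⇒ p·7+(1-p)·0 = p·1+(1-p)·10 ⇒ p(6) = (1-p)(10) ⇒ p = 5/8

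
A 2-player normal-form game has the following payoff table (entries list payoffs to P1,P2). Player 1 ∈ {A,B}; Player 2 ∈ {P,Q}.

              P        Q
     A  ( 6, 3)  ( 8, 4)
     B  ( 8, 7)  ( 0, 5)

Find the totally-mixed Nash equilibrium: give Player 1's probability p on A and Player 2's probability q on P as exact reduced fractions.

P1 indiff ⇒ q·6+(1-q)·8 = q·8+(1-q)·0 ⇒ q(-2) = (1-q)(-8) ⇒ q = 4/5
P2 indiff ⇒ p·3+(1-p)·7 = p·4+(1-p)·5 ⇒ p(-1) = (1-p)(-2) ⇒ p = 2/3

(p,q) = (2/3, 4/5)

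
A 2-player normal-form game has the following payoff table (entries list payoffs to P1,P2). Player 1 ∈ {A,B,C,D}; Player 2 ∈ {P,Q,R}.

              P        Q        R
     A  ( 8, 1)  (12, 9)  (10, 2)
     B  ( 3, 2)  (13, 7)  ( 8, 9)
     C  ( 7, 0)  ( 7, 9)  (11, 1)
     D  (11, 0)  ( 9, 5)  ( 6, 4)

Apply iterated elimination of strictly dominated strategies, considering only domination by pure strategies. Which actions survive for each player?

P2 drop P (Q beats it: A:9>1 B:7>2 C:9>0 D:5>0)
P1 drop D (A beats it: Q:12>9 R:10>6)
P1→{A,B,C} P2→{Q,R}

Remaining: P1:{A,B,C} P2:{Q,R}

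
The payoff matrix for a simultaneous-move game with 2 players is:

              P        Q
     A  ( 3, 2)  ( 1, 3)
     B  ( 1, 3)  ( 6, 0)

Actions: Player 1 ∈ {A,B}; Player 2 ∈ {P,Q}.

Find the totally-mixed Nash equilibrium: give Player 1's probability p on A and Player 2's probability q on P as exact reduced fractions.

(p,q) = (3/4, 5/7)

P1 indiff ⇒ q·3+(1-q)·1 = q·1+(1-q)·6 ⇒ q(2) = (1-q)(5) ⇒ q = 5/7
P2 indiff ⇒ p·2+(1-p)·3 = p·3+(1-p)·0 ⇒ p(-1) = (1-p)(-3) ⇒ p = 3/4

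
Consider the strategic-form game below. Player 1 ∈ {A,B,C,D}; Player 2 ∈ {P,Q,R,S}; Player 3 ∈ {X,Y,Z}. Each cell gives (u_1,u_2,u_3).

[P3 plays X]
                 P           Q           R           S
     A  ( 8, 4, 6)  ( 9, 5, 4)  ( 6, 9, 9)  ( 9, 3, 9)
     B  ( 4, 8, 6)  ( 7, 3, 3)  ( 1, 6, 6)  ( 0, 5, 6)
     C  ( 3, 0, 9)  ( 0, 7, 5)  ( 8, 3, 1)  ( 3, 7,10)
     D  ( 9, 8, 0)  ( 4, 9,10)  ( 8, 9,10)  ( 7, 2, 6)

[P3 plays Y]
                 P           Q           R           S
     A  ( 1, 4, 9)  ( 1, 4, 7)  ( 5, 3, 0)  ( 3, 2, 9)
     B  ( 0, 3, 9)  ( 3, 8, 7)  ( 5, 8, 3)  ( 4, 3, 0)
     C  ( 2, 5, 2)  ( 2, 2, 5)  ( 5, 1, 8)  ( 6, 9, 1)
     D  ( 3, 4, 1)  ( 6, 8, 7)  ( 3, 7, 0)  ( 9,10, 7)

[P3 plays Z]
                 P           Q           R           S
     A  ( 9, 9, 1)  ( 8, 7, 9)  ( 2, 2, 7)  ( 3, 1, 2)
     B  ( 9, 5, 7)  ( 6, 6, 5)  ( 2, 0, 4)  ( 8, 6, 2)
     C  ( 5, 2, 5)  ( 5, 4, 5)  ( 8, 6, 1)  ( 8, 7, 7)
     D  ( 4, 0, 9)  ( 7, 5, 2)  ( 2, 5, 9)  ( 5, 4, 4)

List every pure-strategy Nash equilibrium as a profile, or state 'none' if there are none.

Nash profiles: (D,R,X), (D,S,Y)

(A,P,X): not NE [P1→D gives 9>8; P2→R gives 9>4; P3→Y gives 9>6]
(A,P,Y): not NE [P1→D gives 3>1]
(A,P,Z): not NE [P3→Y gives 9>1]
(A,Q,X): not NE [P2→R gives 9>5; P3→Z gives 9>4]
(A,Q,Y): not NE [P1→D gives 6>1; P3→Z gives 9>7]
(A,Q,Z): not NE [P2→P gives 9>7]
(A,R,X): not NE [P1→D gives 8>6]
(A,R,Y): not NE [P2→Q gives 4>3; P3→X gives 9>0]
(A,R,Z): not NE [P1→C gives 8>2; P2→P gives 9>2; P3→X gives 9>7]
(A,S,X): not NE [P2→R gives 9>3]
(A,S,Y): not NE [P1→D gives 9>3; P2→Q gives 4>2]
(A,S,Z): not NE [P1→C gives 8>3; P2→P gives 9>1; P3→Y gives 9>2]
(B,P,X): not NE [P1→D gives 9>4; P3→Y gives 9>6]
(B,P,Y): not NE [P1→D gives 3>0; P2→R gives 8>3]
(B,P,Z): not NE [P2→S gives 6>5; P3→Y gives 9>7]
(B,Q,X): not NE [P1→A gives 9>7; P2→P gives 8>3; P3→Y gives 7>3]
(B,Q,Y): not NE [P1→D gives 6>3]
(B,Q,Z): not NE [P1→A gives 8>6; P3→Y gives 7>5]
(B,R,X): not NE [P1→D gives 8>1; P2→P gives 8>6]
(B,R,Y): not NE [P3→X gives 6>3]
(B,R,Z): not NE [P1→C gives 8>2; P2→S gives 6>0; P3→X gives 6>4]
(B,S,X): not NE [P1→A gives 9>0; P2→P gives 8>5]
(B,S,Y): not NE [P1→D gives 9>4; P2→R gives 8>3; P3→X gives 6>0]
(B,S,Z): not NE [P3→X gives 6>2]
(C,P,X): not NE [P1→D gives 9>3; P2→S gives 7>0]
(C,P,Y): not NE [P1→D gives 3>2; P2→S gives 9>5; P3→X gives 9>2]
(C,P,Z): not NE [P1→B gives 9>5; P2→S gives 7>2; P3→X gives 9>5]
(C,Q,X): not NE [P1→A gives 9>0]
(C,Q,Y): not NE [P1→D gives 6>2; P2→S gives 9>2]
(C,Q,Z): not NE [P1→A gives 8>5; P2→S gives 7>4]
(C,R,X): not NE [P2→S gives 7>3; P3→Y gives 8>1]
(C,R,Y): not NE [P2→S gives 9>1]
(C,R,Z): not NE [P2→S gives 7>6; P3→Y gives 8>1]
(C,S,X): not NE [P1→A gives 9>3]
(C,S,Y): not NE [P1→D gives 9>6; P3→X gives 10>1]
(C,S,Z): not NE [P3→X gives 10>7]
(D,P,X): not NE [P2→R gives 9>8; P3→Z gives 9>0]
(D,P,Y): not NE [P2→S gives 10>4; P3→Z gives 9>1]
(D,P,Z): not NE [P1→B gives 9>4; P2→R gives 5>0]
(D,Q,X): not NE [P1→A gives 9>4]
(D,Q,Y): not NE [P2→S gives 10>8; P3→X gives 10>7]
(D,Q,Z): not NE [P1→A gives 8>7; P3→X gives 10>2]
(D,R,X): NE
(D,R,Y): not NE [P1→C gives 5>3; P2→S gives 10>7; P3→X gives 10>0]
(D,R,Z): not NE [P1→C gives 8>2; P3→X gives 10>9]
(D,S,X): not NE [P1→A gives 9>7; P2→R gives 9>2; P3→Y gives 7>6]
(D,S,Y): NE
(D,S,Z): not NE [P1→C gives 8>5; P2→R gives 5>4; P3→Y gives 7>4]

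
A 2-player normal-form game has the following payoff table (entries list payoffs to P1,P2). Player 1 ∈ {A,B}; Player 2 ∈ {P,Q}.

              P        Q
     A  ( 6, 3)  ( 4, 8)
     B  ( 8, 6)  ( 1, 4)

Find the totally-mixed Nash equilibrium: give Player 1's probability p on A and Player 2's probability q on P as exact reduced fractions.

p=2/7, q=3/5

P1 indiff ⇒ q·6+(1-q)·4 = q·8+(1-q)·1 ⇒ q(-2) = (1-q)(-3) ⇒ q = 3/5
P2 indiff ⇒ p·3+(1-p)·6 = p·8+(1-p)·4 ⇒ p(-5) = (1-p)(-2) ⇒ p = 2/7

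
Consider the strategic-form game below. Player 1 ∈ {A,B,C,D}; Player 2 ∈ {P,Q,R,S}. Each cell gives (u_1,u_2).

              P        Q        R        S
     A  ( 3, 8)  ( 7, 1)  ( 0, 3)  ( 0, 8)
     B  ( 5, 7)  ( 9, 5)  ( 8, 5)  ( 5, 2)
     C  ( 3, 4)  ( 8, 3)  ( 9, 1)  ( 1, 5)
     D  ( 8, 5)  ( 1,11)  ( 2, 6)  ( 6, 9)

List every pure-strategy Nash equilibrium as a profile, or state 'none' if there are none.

No pure NE.

(A,P): not NE [P1→D gives 8>3]
(A,Q): not NE [P1→B gives 9>7; P2→S gives 8>1]
(A,R): not NE [P1→C gives 9>0; P2→S gives 8>3]
(A,S): not NE [P1→D gives 6>0]
(B,P): not NE [P1→D gives 8>5]
(B,Q): not NE [P2→P gives 7>5]
(B,R): not NE [P1→C gives 9>8; P2→P gives 7>5]
(B,S): not NE [P1→D gives 6>5; P2→P gives 7>2]
(C,P): not NE [P1→D gives 8>3; P2→S gives 5>4]
(C,Q): not NE [P1→B gives 9>8; P2→S gives 5>3]
(C,R): not NE [P2→S gives 5>1]
(C,S): not NE [P1→D gives 6>1]
(D,P): not NE [P2→Q gives 11>5]
(D,Q): not NE [P1→B gives 9>1]
(D,R): not NE [P1→C gives 9>2; P2→Q gives 11>6]
(D,S): not NE [P2→Q gives 11>9]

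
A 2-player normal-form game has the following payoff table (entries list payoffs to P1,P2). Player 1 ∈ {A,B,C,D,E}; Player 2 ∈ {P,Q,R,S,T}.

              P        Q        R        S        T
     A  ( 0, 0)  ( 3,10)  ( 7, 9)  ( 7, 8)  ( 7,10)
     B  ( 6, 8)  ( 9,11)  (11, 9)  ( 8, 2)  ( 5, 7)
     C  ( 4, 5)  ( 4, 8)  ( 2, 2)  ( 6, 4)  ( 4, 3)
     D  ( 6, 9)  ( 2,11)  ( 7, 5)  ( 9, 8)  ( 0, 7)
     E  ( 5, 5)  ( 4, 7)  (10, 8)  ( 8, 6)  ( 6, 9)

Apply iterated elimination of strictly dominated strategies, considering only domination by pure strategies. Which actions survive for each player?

P1 drop C (B beats it: P:6>4 Q:9>4 R:11>2 S:8>6 T:5>4)
P2 drop P (Q beats it: A:10>0 B:11>8 D:11>9 E:7>5)
P2 drop S (Q beats it: A:10>8 B:11>2 D:11>8 E:7>6)
P1 drop D (B beats it: Q:9>2 R:11>7 T:5>0)
P1→{A,B,E} P2→{Q,R,T}

Survivors P1:{A,B,E} P2:{Q,R,T}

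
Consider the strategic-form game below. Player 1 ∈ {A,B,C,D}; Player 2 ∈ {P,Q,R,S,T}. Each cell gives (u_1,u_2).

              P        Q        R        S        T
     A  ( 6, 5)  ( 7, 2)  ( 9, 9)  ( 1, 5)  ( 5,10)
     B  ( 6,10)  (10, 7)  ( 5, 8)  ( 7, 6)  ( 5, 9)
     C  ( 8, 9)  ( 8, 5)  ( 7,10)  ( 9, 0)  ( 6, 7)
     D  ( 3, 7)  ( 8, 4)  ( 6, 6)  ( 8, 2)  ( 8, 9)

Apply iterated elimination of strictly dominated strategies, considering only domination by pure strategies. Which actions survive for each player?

Remaining: P1:{A,C,D} P2:{P,R,T}

P2 drop Q (P beats it: A:5>2 B:10>7 C:9>5 D:7>4)
P1 drop B (C beats it: P:8>6 R:7>5 S:9>7 T:6>5)
P2 drop S (R beats it: A:9>5 C:10>0 D:6>2)
P1→{A,C,D} P2→{P,R,T}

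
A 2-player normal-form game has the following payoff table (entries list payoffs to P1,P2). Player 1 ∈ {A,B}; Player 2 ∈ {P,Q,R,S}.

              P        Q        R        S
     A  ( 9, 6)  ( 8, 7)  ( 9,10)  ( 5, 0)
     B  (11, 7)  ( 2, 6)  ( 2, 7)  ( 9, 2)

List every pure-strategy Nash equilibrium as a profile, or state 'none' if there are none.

NE set: (A,R), (B,P)

(A,P): not NE [P1→B gives 11>9; P2→R gives 10>6]
(A,Q): not NE [P2→R gives 10>7]
(A,R): NE
(A,S): not NE [P1→B gives 9>5; P2→R gives 10>0]
(B,P): NE
(B,Q): not NE [P1→A gives 8>2; P2→R gives 7>6]
(B,R): not NE [P1→A gives 9>2]
(B,S): not NE [P2→R gives 7>2]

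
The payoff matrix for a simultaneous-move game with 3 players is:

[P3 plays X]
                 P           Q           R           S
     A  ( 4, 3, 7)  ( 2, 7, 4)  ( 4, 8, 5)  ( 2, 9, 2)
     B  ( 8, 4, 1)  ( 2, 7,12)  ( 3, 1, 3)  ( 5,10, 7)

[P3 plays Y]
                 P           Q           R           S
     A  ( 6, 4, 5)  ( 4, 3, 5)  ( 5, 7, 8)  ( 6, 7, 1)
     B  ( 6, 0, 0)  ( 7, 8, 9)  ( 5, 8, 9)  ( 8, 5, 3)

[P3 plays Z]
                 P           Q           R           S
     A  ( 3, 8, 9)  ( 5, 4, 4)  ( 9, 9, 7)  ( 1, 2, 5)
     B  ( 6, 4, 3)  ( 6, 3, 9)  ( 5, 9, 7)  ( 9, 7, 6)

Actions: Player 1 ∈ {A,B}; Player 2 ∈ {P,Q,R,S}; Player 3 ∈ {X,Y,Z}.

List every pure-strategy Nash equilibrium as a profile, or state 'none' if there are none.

PSNE = {(A,R,Y), (B,R,Y), (B,S,X)}

(A,P,X): not NE [P1→B gives 8>4; P2→S gives 9>3; P3→Z gives 9>7]
(A,P,Y): not NE [P2→S gives 7>4; P3→Z gives 9>5]
(A,P,Z): not NE [P1→B gives 6>3; P2→R gives 9>8]
(A,Q,X): not NE [P2→S gives 9>7; P3→Y gives 5>4]
(A,Q,Y): not NE [P1→B gives 7>4; P2→S gives 7>3]
(A,Q,Z): not NE [P1→B gives 6>5; P2→R gives 9>4; P3→Y gives 5>4]
(A,R,X): not NE [P2→S gives 9>8; P3→Y gives 8>5]
(A,R,Y): NE
(A,R,Z): not NE [P3→Y gives 8>7]
(A,S,X): not NE [P1→B gives 5>2; P3→Z gives 5>2]
(A,S,Y): not NE [P1→B gives 8>6; P3→Z gives 5>1]
(A,S,Z): not NE [P1→B gives 9>1; P2→R gives 9>2]
(B,P,X): not NE [P2→S gives 10>4; P3→Z gives 3>1]
(B,P,Y): not NE [P2→R gives 8>0; P3→Z gives 3>0]
(B,P,Z): not NE [P2→R gives 9>4]
(B,Q,X): not NE [P2→S gives 10>7]
(B,Q,Y): not NE [P3→X gives 12>9]
(B,Q,Z): not NE [P2→R gives 9>3; P3→X gives 12>9]
(B,R,X): not NE [P1→A gives 4>3; P2→S gives 10>1; P3→Y gives 9>3]
(B,R,Y): NE
(B,R,Z): not NE [P1→A gives 9>5; P3→Y gives 9>7]
(B,S,X): NE
(B,S,Y): not NE [P2→R gives 8>5; P3→X gives 7>3]
(B,S,Z): not NE [P2→R gives 9>7; P3→X gives 7>6]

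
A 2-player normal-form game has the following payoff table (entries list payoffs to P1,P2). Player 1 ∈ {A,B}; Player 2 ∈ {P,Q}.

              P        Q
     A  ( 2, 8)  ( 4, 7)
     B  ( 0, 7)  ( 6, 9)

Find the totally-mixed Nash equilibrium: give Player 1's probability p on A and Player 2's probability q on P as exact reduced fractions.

P1 indiff ⇒ q·2+(1-q)·4 = q·0+(1-q)·6 ⇒ q(2) = (1-q)(2) ⇒ q = 1/2
P2 indiff ⇒ p·8+(1-p)·7 = p·7+(1-p)·9 ⇒ p(1) = (1-p)(2) ⇒ p = 2/3

(p,q) = (2/3, 1/2)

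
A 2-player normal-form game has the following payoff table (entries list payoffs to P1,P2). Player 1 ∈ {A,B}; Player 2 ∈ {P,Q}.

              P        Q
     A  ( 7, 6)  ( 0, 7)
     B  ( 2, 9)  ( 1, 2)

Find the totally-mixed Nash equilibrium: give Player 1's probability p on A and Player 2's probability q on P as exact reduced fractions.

P1 indiff ⇒ q·7+(1-q)·0 = q·2+(1-q)·1 ⇒ q(5) = (1-q)(1) ⇒ q = 1/6
P2 indiff ⇒ p·6+(1-p)·9 = p·7+(1-p)·2 ⇒ p(-1) = (1-p)(-7) ⇒ p = 7/8

(p,q) = (7/8, 1/6)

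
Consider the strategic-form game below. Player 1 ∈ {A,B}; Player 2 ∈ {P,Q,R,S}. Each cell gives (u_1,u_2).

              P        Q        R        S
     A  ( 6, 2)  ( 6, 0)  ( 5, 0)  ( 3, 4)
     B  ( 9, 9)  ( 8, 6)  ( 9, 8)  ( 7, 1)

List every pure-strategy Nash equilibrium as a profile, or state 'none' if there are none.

NE set: (B,P)

(A,P): not NE [P1→B gives 9>6; P2→S gives 4>2]
(A,Q): not NE [P1→B gives 8>6; P2→S gives 4>0]
(A,R): not NE [P1→B gives 9>5; P2→S gives 4>0]
(A,S): not NE [P1→B gives 7>3]
(B,P): NE
(B,Q): not NE [P2→P gives 9>6]
(B,R): not NE [P2→P gives 9>8]
(B,S): not NE [P2→P gives 9>1]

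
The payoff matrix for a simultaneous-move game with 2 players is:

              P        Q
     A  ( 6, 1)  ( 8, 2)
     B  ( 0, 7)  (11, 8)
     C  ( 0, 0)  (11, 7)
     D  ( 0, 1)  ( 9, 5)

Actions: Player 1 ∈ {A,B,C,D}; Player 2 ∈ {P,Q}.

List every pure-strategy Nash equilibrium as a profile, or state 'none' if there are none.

Nash profiles: (B,Q), (C,Q)

(A,P): not NE [P2→Q gives 2>1]
(A,Q): not NE [P1→C gives 11>8]
(B,P): not NE [P1→A gives 6>0; P2→Q gives 8>7]
(B,Q): NE
(C,P): not NE [P1→A gives 6>0; P2→Q gives 7>0]
(C,Q): NE
(D,P): not NE [P1→A gives 6>0; P2→Q gives 5>1]
(D,Q): not NE [P1→C gives 11>9]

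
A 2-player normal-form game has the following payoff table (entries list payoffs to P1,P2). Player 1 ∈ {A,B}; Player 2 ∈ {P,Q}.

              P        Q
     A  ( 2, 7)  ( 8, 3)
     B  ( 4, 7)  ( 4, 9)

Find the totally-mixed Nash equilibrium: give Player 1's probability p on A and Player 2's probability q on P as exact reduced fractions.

P1 indiff ⇒ q·2+(1-q)·8 = q·4+(1-q)·4 ⇒ q(-2) = (1-q)(-4) ⇒ q = 2/3
P2 indiff ⇒ p·7+(1-p)·7 = p·3+(1-p)·9 ⇒ p(4) = (1-p)(2) ⇒ p = 1/3

(p,q) = (1/3, 2/3)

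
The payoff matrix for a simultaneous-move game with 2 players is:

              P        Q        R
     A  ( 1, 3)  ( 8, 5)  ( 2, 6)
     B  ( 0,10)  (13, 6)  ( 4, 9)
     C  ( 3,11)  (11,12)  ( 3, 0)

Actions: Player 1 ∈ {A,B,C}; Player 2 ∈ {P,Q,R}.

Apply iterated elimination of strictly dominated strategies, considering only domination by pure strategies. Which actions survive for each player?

P1 drop A (C beats it: P:3>1 Q:11>8 R:3>2)
P2 drop R (P beats it: B:10>9 C:11>0)
P1→{B,C} P2→{P,Q}

Remaining: P1:{B,C} P2:{P,Q}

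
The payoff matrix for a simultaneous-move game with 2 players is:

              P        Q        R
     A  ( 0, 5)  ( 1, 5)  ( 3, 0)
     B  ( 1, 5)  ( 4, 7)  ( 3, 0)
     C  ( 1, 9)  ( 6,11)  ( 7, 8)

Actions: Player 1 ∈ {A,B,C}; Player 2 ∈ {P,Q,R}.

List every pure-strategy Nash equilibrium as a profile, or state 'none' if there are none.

Nash profiles: (C,Q)

(A,P): not NE [P1→C gives 1>0]
(A,Q): not NE [P1→C gives 6>1]
(A,R): not NE [P1→C gives 7>3; P2→Q gives 5>0]
(B,P): not NE [P2→Q gives 7>5]
(B,Q): not NE [P1→C gives 6>4]
(B,R): not NE [P1→C gives 7>3; P2→Q gives 7>0]
(C,P): not NE [P2→Q gives 11>9]
(C,Q): NE
(C,R): not NE [P2→Q gives 11>8]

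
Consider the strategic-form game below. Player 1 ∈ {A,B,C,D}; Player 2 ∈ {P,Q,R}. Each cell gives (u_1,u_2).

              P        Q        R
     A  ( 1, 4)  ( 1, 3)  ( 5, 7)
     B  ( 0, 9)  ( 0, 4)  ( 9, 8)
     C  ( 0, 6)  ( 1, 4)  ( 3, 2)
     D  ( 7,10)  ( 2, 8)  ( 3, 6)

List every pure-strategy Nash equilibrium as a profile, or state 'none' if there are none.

Nash profiles: (D,P)

(A,P): not NE [P1→D gives 7>1; P2→R gives 7>4]
(A,Q): not NE [P1→D gives 2>1; P2→R gives 7>3]
(A,R): not NE [P1→B gives 9>5]
(B,P): not NE [P1→D gives 7>0]
(B,Q): not NE [P1→D gives 2>0; P2→P gives 9>4]
(B,R): not NE [P2→P gives 9>8]
(C,P): not NE [P1→D gives 7>0]
(C,Q): not NE [P1→D gives 2>1; P2→P gives 6>4]
(C,R): not NE [P1→B gives 9>3; P2→P gives 6>2]
(D,P): NE
(D,Q): not NE [P2→P gives 10>8]
(D,R): not NE [P1→B gives 9>3; P2→P gives 10>6]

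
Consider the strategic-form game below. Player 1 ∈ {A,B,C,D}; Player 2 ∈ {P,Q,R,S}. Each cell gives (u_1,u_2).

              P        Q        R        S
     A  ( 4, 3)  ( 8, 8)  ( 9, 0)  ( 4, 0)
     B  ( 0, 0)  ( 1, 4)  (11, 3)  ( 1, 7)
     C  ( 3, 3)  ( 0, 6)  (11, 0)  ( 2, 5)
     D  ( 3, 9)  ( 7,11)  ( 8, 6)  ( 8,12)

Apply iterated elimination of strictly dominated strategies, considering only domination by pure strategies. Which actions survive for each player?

Remaining: P1:{A,D} P2:{Q,S}

P2 drop P (Q beats it: A:8>3 B:4>0 C:6>3 D:11>9)
P2 drop R (Q beats it: A:8>0 B:4>3 C:6>0 D:11>6)
P1 drop B (A beats it: Q:8>1 S:4>1)
P1 drop C (A beats it: Q:8>0 S:4>2)
P1→{A,D} P2→{Q,S}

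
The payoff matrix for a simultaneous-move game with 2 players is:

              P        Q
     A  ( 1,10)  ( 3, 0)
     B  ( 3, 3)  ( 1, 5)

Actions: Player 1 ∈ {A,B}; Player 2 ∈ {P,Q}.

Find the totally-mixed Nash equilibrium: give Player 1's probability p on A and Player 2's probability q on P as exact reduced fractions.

(p,q) = (1/6, 1/2)

P1 indiff ⇒ q·1+(1-q)·3 = q·3+(1-q)·1 ⇒ q(-2) = (1-q)(-2) ⇒ q = 1/2
P2 indiff ⇒ p·10+(1-p)·3 = p·0+(1-p)·5 ⇒ p(10) = (1-p)(2) ⇒ p = 1/6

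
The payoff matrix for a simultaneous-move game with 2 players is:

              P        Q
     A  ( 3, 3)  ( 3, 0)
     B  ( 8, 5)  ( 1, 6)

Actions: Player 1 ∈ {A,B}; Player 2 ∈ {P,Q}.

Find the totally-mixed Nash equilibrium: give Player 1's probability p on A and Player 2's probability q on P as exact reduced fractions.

(p,q) = (1/4, 2/7)

P1 indiff ⇒ q·3+(1-q)·3 = q·8+(1-q)·1 ⇒ q(-5) = (1-q)(-2) ⇒ q = 2/7
P2 indiff ⇒ p·3+(1-p)·5 = p·0+(1-p)·6 ⇒ p(3) = (1-p)(1) ⇒ p = 1/4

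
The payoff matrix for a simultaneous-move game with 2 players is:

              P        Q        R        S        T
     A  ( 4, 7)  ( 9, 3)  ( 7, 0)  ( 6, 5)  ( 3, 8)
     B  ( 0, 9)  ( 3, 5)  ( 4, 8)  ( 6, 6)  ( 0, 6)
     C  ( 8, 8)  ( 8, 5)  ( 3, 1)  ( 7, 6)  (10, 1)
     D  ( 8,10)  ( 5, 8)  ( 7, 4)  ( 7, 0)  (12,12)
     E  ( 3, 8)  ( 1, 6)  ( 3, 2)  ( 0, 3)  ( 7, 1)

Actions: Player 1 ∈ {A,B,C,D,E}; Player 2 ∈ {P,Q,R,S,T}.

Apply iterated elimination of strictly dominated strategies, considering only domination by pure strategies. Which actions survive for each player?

Remaining: P1:{C,D} P2:{P,T}

P1 drop B (D beats it: P:8>0 Q:5>3 R:7>4 S:7>6 T:12>0)
P1 drop E (D beats it: P:8>3 Q:5>1 R:7>3 S:7>0 T:12>7)
P2 drop Q (P beats it: A:7>3 C:8>5 D:10>8)
P2 drop R (P beats it: A:7>0 C:8>1 D:10>4)
P1 drop A (C beats it: P:8>4 S:7>6 T:10>3)
P2 drop S (P beats it: C:8>6 D:10>0)
P1→{C,D} P2→{P,T}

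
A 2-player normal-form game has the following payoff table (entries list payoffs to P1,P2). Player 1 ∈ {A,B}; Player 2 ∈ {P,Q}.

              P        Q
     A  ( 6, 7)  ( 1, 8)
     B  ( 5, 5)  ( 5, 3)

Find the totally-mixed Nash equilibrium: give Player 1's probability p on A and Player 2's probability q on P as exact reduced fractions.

p=2/3, q=4/5

P1 indiff ⇒ q·6+(1-q)·1 = q·5+(1-q)·5 ⇒ q(1) = (1-q)(4) ⇒ q = 4/5
P2 indiff ⇒ p·7+(1-p)·5 = p·8+(1-p)·3 ⇒ p(-1) = (1-p)(-2) ⇒ p = 2/3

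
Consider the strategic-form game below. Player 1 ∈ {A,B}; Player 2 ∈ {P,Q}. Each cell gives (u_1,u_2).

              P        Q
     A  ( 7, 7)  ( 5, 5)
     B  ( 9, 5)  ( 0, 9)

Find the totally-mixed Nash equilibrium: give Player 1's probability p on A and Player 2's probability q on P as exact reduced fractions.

P1 mixes 2/3 on A; P2 mixes 5/7 on P

P1 indiff ⇒ q·7+(1-q)·5 = q·9+(1-q)·0 ⇒ q(-2) = (1-q)(-5) ⇒ q = 5/7
P2 indiff ⇒ p·7+(1-p)·5 = p·5+(1-p)·9 ⇒ p(2) = (1-p)(4) ⇒ p = 2/3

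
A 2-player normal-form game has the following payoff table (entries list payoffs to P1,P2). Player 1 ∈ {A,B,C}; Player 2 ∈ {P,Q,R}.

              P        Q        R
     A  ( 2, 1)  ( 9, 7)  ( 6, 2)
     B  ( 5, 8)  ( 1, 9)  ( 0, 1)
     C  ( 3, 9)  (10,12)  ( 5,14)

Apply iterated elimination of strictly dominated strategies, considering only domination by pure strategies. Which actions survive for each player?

P2 drop P (Q beats it: A:7>1 B:9>8 C:12>9)
P1 drop B (A beats it: Q:9>1 R:6>0)
P1→{A,C} P2→{Q,R}

Survivors P1:{A,C} P2:{Q,R}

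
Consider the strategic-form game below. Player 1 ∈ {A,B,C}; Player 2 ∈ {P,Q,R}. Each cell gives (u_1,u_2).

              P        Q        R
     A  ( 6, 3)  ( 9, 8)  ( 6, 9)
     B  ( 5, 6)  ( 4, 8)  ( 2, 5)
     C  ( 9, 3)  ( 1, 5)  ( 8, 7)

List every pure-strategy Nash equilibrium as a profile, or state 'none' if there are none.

(A,P): not NE [P1→C gives 9>6; P2→R gives 9>3]
(A,Q): not NE [P2→R gives 9>8]
(A,R): not NE [P1→C gives 8>6]
(B,P): not NE [P1→C gives 9>5; P2→Q gives 8>6]
(B,Q): not NE [P1→A gives 9>4]
(B,R): not NE [P1→C gives 8>2; P2→Q gives 8>5]
(C,P): not NE [P2→R gives 7>3]
(C,Q): not NE [P1→A gives 9>1; P2→R gives 7>5]
(C,R): NE

NE set: (C,R)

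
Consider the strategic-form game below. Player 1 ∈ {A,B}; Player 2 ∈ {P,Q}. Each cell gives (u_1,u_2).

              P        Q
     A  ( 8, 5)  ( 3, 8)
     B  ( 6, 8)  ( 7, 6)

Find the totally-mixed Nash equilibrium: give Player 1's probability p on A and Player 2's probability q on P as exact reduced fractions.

P1 indiff ⇒ q·8+(1-q)·3 = q·6+(1-q)·7 ⇒ q(2) = (1-q)(4) ⇒ q = 2/3
P2 indiff ⇒ p·5+(1-p)·8 = p·8+(1-p)·6 ⇒ p(-3) = (1-p)(-2) ⇒ p = 2/5

p=2/5, q=2/3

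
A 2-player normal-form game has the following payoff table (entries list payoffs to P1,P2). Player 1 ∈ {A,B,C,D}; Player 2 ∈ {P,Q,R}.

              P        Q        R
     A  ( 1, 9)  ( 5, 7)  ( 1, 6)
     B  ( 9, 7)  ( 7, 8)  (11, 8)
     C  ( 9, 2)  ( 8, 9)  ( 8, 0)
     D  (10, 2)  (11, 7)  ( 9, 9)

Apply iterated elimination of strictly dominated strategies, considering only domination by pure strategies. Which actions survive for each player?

P1 drop A (B beats it: P:9>1 Q:7>5 R:11>1)
P1 drop C (D beats it: P:10>9 Q:11>8 R:9>8)
P2 drop P (Q beats it: B:8>7 D:7>2)
P1→{B,D} P2→{Q,R}

Remaining: P1:{B,D} P2:{Q,R}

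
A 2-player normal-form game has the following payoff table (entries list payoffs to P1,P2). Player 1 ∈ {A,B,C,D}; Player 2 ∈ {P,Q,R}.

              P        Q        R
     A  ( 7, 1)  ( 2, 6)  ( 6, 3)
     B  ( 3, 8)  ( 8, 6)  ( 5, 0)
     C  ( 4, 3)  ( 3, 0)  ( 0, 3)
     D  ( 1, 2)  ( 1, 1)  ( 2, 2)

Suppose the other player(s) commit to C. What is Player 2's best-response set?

u_2(P vs C) = 3
u_2(Q vs C) = 0
u_2(R vs C) = 3
max payoff 3 at {P,R}

P2 best: {P,R}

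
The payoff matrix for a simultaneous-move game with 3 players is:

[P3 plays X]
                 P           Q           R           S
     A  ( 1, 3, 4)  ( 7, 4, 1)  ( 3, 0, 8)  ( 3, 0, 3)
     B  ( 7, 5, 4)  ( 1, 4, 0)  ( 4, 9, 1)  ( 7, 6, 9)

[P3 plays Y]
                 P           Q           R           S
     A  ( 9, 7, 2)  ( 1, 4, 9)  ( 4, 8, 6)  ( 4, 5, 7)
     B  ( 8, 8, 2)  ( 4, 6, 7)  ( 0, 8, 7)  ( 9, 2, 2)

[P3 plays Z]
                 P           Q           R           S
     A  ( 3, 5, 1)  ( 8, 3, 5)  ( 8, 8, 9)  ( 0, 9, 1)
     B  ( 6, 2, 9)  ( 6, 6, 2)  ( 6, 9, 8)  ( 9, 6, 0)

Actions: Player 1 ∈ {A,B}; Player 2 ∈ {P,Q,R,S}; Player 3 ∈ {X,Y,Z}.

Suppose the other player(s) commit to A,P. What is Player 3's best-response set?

P3 best: {X}

u_3(X vs A,P) = 4
u_3(Y vs A,P) = 2
u_3(Z vs A,P) = 1
max payoff 4 at {X}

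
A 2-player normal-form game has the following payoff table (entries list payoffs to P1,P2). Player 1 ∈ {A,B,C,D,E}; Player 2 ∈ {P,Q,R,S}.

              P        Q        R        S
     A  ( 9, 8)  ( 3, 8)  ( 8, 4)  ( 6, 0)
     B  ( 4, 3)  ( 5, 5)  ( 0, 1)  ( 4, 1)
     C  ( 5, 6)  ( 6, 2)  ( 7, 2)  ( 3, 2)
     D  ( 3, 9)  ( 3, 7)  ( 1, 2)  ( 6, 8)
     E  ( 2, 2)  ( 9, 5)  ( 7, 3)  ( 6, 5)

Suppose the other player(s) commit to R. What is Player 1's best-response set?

argmax u_1 = {A}

u_1(A vs R) = 8
u_1(B vs R) = 0
u_1(C vs R) = 7
u_1(D vs R) = 1
u_1(E vs R) = 7
max payoff 8 at {A}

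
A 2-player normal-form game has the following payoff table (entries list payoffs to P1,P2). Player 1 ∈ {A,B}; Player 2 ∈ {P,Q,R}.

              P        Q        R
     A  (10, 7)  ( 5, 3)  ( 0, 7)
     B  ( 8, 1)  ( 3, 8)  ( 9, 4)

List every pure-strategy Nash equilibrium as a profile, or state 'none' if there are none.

(A,P): NE
(A,Q): not NE [P2→R gives 7>3]
(A,R): not NE [P1→B gives 9>0]
(B,P): not NE [P1→A gives 10>8; P2→Q gives 8>1]
(B,Q): not NE [P1→A gives 5>3]
(B,R): not NE [P2→Q gives 8>4]

Nash profiles: (A,P)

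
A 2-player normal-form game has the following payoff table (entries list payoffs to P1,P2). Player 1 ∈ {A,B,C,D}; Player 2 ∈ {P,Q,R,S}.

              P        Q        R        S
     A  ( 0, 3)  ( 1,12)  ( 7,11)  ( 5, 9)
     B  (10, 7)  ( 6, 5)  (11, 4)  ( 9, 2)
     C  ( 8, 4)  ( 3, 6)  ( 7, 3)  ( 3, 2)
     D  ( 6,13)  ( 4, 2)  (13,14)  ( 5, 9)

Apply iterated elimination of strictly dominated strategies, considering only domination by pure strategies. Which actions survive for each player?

P1 drop A (B beats it: P:10>0 Q:6>1 R:11>7 S:9>5)
P1 drop C (B beats it: P:10>8 Q:6>3 R:11>7 S:9>3)
P2 drop Q (P beats it: B:7>5 D:13>2)
P2 drop S (P beats it: B:7>2 D:13>9)
P1→{B,D} P2→{P,R}

IESDS → P1:{B,D} P2:{P,R}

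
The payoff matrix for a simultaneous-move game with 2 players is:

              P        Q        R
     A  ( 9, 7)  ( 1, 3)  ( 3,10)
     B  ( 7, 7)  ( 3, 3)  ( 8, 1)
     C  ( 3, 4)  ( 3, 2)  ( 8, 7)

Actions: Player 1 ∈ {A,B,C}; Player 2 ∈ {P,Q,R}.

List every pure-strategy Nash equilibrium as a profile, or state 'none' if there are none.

(A,P): not NE [P2→R gives 10>7]
(A,Q): not NE [P1→C gives 3>1; P2→R gives 10>3]
(A,R): not NE [P1→C gives 8>3]
(B,P): not NE [P1→A gives 9>7]
(B,Q): not NE [P2→P gives 7>3]
(B,R): not NE [P2→P gives 7>1]
(C,P): not NE [P1→A gives 9>3; P2→R gives 7>4]
(C,Q): not NE [P2→R gives 7>2]
(C,R): NE

PSNE = {(C,R)}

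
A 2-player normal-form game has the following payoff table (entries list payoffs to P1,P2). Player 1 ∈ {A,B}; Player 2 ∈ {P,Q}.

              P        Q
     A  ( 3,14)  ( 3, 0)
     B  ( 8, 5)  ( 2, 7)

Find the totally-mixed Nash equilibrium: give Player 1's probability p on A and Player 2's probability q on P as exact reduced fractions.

P1 indiff ⇒ q·3+(1-q)·3 = q·8+(1-q)·2 ⇒ q(-5) = (1-q)(-1) ⇒ q = 1/6
P2 indiff ⇒ p·14+(1-p)·5 = p·0+(1-p)·7 ⇒ p(14) = (1-p)(2) ⇒ p = 1/8

p=1/8, q=1/6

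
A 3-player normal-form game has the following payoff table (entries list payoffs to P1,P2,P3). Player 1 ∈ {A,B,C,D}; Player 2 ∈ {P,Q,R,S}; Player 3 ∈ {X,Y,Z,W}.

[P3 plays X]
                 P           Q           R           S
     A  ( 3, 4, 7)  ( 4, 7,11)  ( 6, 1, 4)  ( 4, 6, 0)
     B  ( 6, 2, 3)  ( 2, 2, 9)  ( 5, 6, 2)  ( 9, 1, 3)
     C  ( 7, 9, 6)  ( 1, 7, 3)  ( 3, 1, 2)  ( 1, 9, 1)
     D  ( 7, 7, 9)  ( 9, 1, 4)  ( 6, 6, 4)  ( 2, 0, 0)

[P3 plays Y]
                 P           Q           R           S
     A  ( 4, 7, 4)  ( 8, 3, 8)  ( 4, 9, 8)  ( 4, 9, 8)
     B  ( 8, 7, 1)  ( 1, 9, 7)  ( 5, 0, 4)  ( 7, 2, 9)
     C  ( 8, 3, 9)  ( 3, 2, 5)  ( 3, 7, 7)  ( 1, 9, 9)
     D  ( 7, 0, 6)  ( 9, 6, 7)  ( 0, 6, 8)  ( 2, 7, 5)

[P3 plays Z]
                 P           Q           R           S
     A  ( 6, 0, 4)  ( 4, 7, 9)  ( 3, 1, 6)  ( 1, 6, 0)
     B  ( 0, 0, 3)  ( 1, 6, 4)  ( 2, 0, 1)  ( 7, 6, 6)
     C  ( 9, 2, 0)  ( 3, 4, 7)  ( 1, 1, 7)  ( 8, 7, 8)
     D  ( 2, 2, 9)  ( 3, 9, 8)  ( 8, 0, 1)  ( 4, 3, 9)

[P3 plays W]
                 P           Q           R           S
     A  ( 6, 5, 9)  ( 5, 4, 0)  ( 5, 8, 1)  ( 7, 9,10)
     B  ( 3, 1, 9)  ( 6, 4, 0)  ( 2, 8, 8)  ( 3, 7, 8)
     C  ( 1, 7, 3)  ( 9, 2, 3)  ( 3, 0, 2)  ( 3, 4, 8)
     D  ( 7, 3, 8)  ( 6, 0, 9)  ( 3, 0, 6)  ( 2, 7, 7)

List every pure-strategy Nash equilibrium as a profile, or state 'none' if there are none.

(A,P,X): not NE [P1→D gives 7>3; P2→Q gives 7>4; P3→W gives 9>7]
(A,P,Y): not NE [P1→C gives 8>4; P2→S gives 9>7; P3→W gives 9>4]
(A,P,Z): not NE [P1→C gives 9>6; P2→Q gives 7>0; P3→W gives 9>4]
(A,P,W): not NE [P1→D gives 7>6; P2→S gives 9>5]
(A,Q,X): not NE [P1→D gives 9>4]
(A,Q,Y): not NE [P1→D gives 9>8; P2→S gives 9>3; P3→X gives 11>8]
(A,Q,Z): not NE [P3→X gives 11>9]
(A,Q,W): not NE [P1→C gives 9>5; P2→S gives 9>4; P3→X gives 11>0]
(A,R,X): not NE [P2→Q gives 7>1; P3→Y gives 8>4]
(A,R,Y): not NE [P1→B gives 5>4]
(A,R,Z): not NE [P1→D gives 8>3; P2→Q gives 7>1; P3→Y gives 8>6]
(A,R,W): not NE [P2→S gives 9>8; P3→Y gives 8>1]
(A,S,X): not NE [P1→B gives 9>4; P2→Q gives 7>6; P3→W gives 10>0]
(A,S,Y): not NE [P1→B gives 7>4; P3→W gives 10>8]
(A,S,Z): not NE [P1→C gives 8>1; P2→Q gives 7>6; P3→W gives 10>0]
(A,S,W): NE
(B,P,X): not NE [P1→D gives 7>6; P2→R gives 6>2; P3→W gives 9>3]
(B,P,Y): not NE [P2→Q gives 9>7; P3→W gives 9>1]
(B,P,Z): not NE [P1→C gives 9>0; P2→S gives 6>0; P3→W gives 9>3]
(B,P,W): not NE [P1→D gives 7>3; P2→R gives 8>1]
(B,Q,X): not NE [P1→D gives 9>2; P2→R gives 6>2]
(B,Q,Y): not NE [P1→D gives 9>1; P3→X gives 9>7]
(B,Q,Z): not NE [P1→A gives 4>1; P3→X gives 9>4]
(B,Q,W): not NE [P1→C gives 9>6; P2→R gives 8>4; P3→X gives 9>0]
(B,R,X): not NE [P1→D gives 6>5; P3→W gives 8>2]
(B,R,Y): not NE [P2→Q gives 9>0; P3→W gives 8>4]
(B,R,Z): not NE [P1→D gives 8>2; P2→S gives 6>0; P3→W gives 8>1]
(B,R,W): not NE [P1→A gives 5>2]
(B,S,X): not NE [P2→R gives 6>1; P3→Y gives 9>3]
(B,S,Y): not NE [P2→Q gives 9>2]
(B,S,Z): not NE [P1→C gives 8>7; P3→Y gives 9>6]
(B,S,W): not NE [P1→A gives 7>3; P2→R gives 8>7; P3→Y gives 9>8]
(C,P,X): not NE [P3→Y gives 9>6]
(C,P,Y): not NE [P2→S gives 9>3]
(C,P,Z): not NE [P2→S gives 7>2; P3→Y gives 9>0]
(C,P,W): not NE [P1→D gives 7>1; P3→Y gives 9>3]
(C,Q,X): not NE [P1→D gives 9>1; P2→S gives 9>7; P3→Z gives 7>3]
(C,Q,Y): not NE [P1→D gives 9>3; P2→S gives 9>2; P3→Z gives 7>5]
(C,Q,Z): not NE [P1→A gives 4>3; P2→S gives 7>4]
(C,Q,W): not NE [P2→P gives 7>2; P3→Z gives 7>3]
(C,R,X): not NE [P1→D gives 6>3; P2→S gives 9>1; P3→Z gives 7>2]
(C,R,Y): not NE [P1→B gives 5>3; P2→S gives 9>7]
(C,R,Z): not NE [P1→D gives 8>1; P2→S gives 7>1]
(C,R,W): not NE [P1→A gives 5>3; P2→P gives 7>0; P3→Z gives 7>2]
(C,S,X): not NE [P1→B gives 9>1; P3→Y gives 9>1]
(C,S,Y): not NE [P1→B gives 7>1]
(C,S,Z): not NE [P3→Y gives 9>8]
(C,S,W): not NE [P1→A gives 7>3; P2→P gives 7>4; P3→Y gives 9>8]
(D,P,X): NE
(D,P,Y): not NE [P1→C gives 8>7; P2→S gives 7>0; P3→Z gives 9>6]
(D,P,Z): not NE [P1→C gives 9>2; P2→Q gives 9>2]
(D,P,W): not NE [P2→S gives 7>3; P3→Z gives 9>8]
(D,Q,X): not NE [P2→P gives 7>1; P3→W gives 9>4]
(D,Q,Y): not NE [P2→S gives 7>6; P3→W gives 9>7]
(D,Q,Z): not NE [P1→A gives 4>3; P3→W gives 9>8]
(D,Q,W): not NE [P1→C gives 9>6; P2→S gives 7>0]
(D,R,X): not NE [P2→P gives 7>6; P3→Y gives 8>4]
(D,R,Y): not NE [P1→B gives 5>0; P2→S gives 7>6]
(D,R,Z): not NE [P2→Q gives 9>0; P3→Y gives 8>1]
(D,R,W): not NE [P1→A gives 5>3; P2→S gives 7>0; P3→Y gives 8>6]
(D,S,X): not NE [P1→B gives 9>2; P2→P gives 7>0; P3→Z gives 9>0]
(D,S,Y): not NE [P1→B gives 7>2; P3→Z gives 9>5]
(D,S,Z): not NE [P1→C gives 8>4; P2→Q gives 9>3]
(D,S,W): not NE [P1→A gives 7>2; P3→Z gives 9>7]

NE set: (A,S,W), (D,P,X)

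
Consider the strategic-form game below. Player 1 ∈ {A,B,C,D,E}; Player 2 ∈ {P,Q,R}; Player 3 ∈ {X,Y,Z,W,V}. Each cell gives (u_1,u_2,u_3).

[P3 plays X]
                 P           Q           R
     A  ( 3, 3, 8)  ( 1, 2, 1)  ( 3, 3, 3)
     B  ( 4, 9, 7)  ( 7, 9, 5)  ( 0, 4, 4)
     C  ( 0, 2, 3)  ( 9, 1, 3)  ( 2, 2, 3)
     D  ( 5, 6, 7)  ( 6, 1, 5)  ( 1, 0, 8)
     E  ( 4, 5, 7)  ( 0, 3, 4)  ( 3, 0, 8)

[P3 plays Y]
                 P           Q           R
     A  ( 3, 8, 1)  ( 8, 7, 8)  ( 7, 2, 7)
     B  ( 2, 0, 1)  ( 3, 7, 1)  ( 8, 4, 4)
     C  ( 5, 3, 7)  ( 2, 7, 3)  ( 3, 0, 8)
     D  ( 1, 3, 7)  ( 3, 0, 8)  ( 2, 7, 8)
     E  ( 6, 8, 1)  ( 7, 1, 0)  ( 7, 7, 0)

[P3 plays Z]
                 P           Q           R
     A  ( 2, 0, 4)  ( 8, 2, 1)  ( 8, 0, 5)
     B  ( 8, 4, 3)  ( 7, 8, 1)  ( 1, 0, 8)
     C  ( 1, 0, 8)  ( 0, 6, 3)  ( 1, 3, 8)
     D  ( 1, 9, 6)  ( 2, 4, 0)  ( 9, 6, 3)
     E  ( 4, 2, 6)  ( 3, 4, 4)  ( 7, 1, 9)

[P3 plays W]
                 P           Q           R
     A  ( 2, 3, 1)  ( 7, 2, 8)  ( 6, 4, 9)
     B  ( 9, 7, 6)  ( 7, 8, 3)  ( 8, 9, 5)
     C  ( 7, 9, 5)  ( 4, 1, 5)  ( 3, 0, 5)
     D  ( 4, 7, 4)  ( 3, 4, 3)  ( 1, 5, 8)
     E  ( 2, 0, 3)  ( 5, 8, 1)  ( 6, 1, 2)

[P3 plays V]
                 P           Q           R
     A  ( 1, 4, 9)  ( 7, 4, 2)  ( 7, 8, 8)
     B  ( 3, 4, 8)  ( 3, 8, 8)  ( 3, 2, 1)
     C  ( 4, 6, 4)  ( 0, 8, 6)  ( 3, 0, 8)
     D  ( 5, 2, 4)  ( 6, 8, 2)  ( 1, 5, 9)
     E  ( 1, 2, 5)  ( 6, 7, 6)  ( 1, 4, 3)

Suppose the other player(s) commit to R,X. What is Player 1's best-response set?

P1 best: {A,E}

u_1(A vs R,X) = 3
u_1(B vs R,X) = 0
u_1(C vs R,X) = 2
u_1(D vs R,X) = 1
u_1(E vs R,X) = 3
max payoff 3 at {A,E}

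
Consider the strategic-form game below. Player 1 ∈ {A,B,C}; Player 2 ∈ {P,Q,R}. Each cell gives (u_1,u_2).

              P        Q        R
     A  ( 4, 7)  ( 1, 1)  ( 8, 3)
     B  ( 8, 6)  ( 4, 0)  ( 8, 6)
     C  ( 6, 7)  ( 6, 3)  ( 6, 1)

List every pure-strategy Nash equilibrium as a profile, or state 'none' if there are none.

(A,P): not NE [P1→B gives 8>4]
(A,Q): not NE [P1→C gives 6>1; P2→P gives 7>1]
(A,R): not NE [P2→P gives 7>3]
(B,P): NE
(B,Q): not NE [P1→C gives 6>4; P2→R gives 6>0]
(B,R): NE
(C,P): not NE [P1→B gives 8>6]
(C,Q): not NE [P2→P gives 7>3]
(C,R): not NE [P1→B gives 8>6; P2→P gives 7>1]

NE set: (B,P), (B,R)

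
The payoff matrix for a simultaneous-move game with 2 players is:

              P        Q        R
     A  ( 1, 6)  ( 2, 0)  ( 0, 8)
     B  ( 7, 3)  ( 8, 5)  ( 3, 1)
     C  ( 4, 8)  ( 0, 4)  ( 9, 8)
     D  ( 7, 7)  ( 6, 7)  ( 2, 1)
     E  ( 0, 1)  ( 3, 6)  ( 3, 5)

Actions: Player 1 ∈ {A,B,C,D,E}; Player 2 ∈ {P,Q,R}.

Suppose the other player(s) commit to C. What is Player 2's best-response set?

u_2(P vs C) = 8
u_2(Q vs C) = 4
u_2(R vs C) = 8
max payoff 8 at {P,R}

P2 best: {P,R}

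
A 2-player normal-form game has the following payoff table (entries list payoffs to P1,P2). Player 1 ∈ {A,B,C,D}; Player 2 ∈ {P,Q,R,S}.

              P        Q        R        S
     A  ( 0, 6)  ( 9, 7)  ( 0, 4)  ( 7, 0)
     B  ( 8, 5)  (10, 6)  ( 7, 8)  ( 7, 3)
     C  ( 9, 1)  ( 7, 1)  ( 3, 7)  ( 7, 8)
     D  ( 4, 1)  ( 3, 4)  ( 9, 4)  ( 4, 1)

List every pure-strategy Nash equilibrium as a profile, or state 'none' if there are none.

Nash profiles: (C,S), (D,R)

(A,P): not NE [P1→C gives 9>0; P2→Q gives 7>6]
(A,Q): not NE [P1→B gives 10>9]
(A,R): not NE [P1→D gives 9>0; P2→Q gives 7>4]
(A,S): not NE [P2→Q gives 7>0]
(B,P): not NE [P1→C gives 9>8; P2→R gives 8>5]
(B,Q): not NE [P2→R gives 8>6]
(B,R): not NE [P1→D gives 9>7]
(B,S): not NE [P2→R gives 8>3]
(C,P): not NE [P2→S gives 8>1]
(C,Q): not NE [P1→B gives 10>7; P2→S gives 8>1]
(C,R): not NE [P1→D gives 9>3; P2→S gives 8>7]
(C,S): NE
(D,P): not NE [P1→C gives 9>4; P2→R gives 4>1]
(D,Q): not NE [P1→B gives 10>3]
(D,R): NE
(D,S): not NE [P1→C gives 7>4; P2→R gives 4>1]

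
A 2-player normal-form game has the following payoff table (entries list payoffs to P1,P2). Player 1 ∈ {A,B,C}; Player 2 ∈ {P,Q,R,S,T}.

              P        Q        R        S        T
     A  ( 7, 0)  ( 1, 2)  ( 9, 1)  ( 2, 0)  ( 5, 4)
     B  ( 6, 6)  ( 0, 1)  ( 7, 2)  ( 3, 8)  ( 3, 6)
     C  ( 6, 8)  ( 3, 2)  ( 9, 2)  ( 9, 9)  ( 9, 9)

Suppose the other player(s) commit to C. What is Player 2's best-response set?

u_2(P vs C) = 8
u_2(Q vs C) = 2
u_2(R vs C) = 2
u_2(S vs C) = 9
u_2(T vs C) = 9
max payoff 9 at {S,T}

BR_2 = {S,T}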